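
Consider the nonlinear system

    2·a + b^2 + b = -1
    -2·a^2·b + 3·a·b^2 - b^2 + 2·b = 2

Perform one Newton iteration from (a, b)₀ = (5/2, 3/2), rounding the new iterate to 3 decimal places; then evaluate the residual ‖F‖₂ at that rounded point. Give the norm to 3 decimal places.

At (5/2, 3/2): F = (9.750, -3.125).
Jacobian J = [[2, 2·b + 1], [-4·a·b + 3·b^2, -2·a^2 + 6·a·b - 2·b + 2]].
At the point, J = [[2.000, 4.000], [-8.250, 9.000]] (det J = 51.000).
Solving J·Δ = −F gives Δ = (-1.966, -1.455).
Then the next iterate is (a, b)₁ = (0.534, 0.045).
Re-evaluating at (0.534, 0.045): F = (2.11503, -1.93444), so ‖F‖₂ = 2.866.

2.866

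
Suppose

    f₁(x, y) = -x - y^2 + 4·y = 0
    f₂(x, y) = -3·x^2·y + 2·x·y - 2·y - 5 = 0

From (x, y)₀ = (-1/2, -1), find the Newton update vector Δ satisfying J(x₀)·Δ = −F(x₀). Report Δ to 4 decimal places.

At (-1/2, -1): F = (-4.5000, -1.2500).
Jacobian J = [[-1, -2·y + 4], [-6·x·y + 2·y, -3·x^2 + 2·x - 2]].
At the point, J = [[-1.0000, 6.0000], [-5.0000, -3.7500]] (det J = 33.7500).
Solving J·Δ = −F gives Δ = (-0.7222, 0.6296).

(-0.7222, 0.6296)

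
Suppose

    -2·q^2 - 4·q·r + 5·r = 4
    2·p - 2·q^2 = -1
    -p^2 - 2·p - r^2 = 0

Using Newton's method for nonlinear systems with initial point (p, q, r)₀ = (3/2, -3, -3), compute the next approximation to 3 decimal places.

(1.955, -1.909, -0.246)

At (3/2, -3, -3): F = (-73.000, -14.000, -14.250).
Jacobian J = [[0, -4·q - 4·r, -4·q + 5], [2, -4·q, 0], [-2·p - 2, 0, -2·r]].
At the point, J = [[0.000, 24.000, 17.000], [2.000, 12.000, 0.000], [-5.000, 0.000, 6.000]] (det J = 732.000).
Solving J·Δ = −F gives Δ = (0.455, 1.091, 2.754).
Then the next iterate is (p, q, r)₁ = (1.955, -1.909, -0.246).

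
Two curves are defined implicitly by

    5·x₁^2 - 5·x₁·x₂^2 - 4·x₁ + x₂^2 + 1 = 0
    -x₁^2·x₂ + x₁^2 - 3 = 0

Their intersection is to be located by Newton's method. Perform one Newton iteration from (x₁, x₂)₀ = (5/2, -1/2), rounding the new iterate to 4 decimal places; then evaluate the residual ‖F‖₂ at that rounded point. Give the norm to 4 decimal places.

4.7623

At (5/2, -1/2): F = (19.3750, 6.3750).
Jacobian J = [[10·x₁ - 5·x₂^2 - 4, -10·x₁·x₂ + 2·x₂], [-2·x₁·x₂ + 2·x₁, -x₁^2]].
At the point, J = [[19.7500, 11.5000], [7.5000, -6.2500]] (det J = -209.6875).
Solving J·Δ = −F gives Δ = (-0.9271, -0.0925).
Then the next iterate is (x₁, x₂)₁ = (1.5729, -0.5925).
Re-evaluating at (1.5729, -0.5925): F = (4.668646, 0.939868), so ‖F‖₂ = 4.7623.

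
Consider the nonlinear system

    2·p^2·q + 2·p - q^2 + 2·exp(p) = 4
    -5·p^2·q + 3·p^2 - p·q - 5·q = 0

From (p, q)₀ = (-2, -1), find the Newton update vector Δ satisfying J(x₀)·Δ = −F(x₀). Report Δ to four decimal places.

At (-2, -1): F = (-16.729329, 35.0000).
Jacobian J = [[4·p·q + 2·exp(p) + 2, 2·p^2 - 2·q], [-10·p·q + 6·p - q, -5·p^2 - p - 5]].
At the point, J = [[10.270671, 10.0000], [-31.0000, -23.0000]] (det J = 73.774577).
Solving J·Δ = −F gives Δ = (-0.4714, 2.1571).

(-0.4714, 2.1571)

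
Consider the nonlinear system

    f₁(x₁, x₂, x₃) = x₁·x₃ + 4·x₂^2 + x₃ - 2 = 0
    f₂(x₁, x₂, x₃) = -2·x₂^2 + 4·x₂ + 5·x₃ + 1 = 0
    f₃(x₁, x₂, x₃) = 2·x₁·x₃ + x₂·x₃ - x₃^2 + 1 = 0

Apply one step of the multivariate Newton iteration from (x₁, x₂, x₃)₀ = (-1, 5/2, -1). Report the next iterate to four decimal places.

At (-1, 5/2, -1): F = (23.0000, -6.5000, -0.5000).
Jacobian J = [[x₃, 8·x₂, x₁ + 1], [0, -4·x₂ + 4, 5], [2·x₃, x₃, 2·x₁ + x₂ - 2·x₃]].
At the point, J = [[-1.0000, 20.0000, 0.0000], [0.0000, -6.0000, 5.0000], [-2.0000, -1.0000, 2.5000]] (det J = -190.0000).
Solving J·Δ = −F gives Δ = (0.2368, -1.1382, -0.0658).
Then the next iterate is (x₁, x₂, x₃)₁ = (-0.7632, 1.3618, -1.0658).

(-0.7632, 1.3618, -1.0658)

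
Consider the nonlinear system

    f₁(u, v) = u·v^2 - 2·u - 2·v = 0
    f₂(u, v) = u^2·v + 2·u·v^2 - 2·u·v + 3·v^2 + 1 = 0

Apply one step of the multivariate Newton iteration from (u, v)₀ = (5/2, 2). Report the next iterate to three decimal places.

At (5/2, 2): F = (1.000, 35.500).
Jacobian J = [[v^2 - 2, 2·u·v - 2], [2·u·v + 2·v^2 - 2·v, u^2 + 4·u·v - 2·u + 6·v]].
At the point, J = [[2.000, 8.000], [14.000, 33.250]] (det J = -45.500).
Solving J·Δ = −F gives Δ = (-5.511, 1.253).
Then the next iterate is (u, v)₁ = (-3.011, 3.253).

(-3.011, 3.253)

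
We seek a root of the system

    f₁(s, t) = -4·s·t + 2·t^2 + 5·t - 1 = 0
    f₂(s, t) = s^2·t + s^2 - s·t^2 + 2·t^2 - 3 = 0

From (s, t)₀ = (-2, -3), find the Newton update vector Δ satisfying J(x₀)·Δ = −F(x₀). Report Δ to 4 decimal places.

At (-2, -3): F = (-22.0000, 25.0000).
Jacobian J = [[-4·t, -4·s + 4·t + 5], [2·s·t + 2·s - t^2, s^2 - 2·s·t + 4·t]].
At the point, J = [[12.0000, 1.0000], [-1.0000, -20.0000]] (det J = -239.0000).
Solving J·Δ = −F gives Δ = (1.7364, 1.1632).

(1.7364, 1.1632)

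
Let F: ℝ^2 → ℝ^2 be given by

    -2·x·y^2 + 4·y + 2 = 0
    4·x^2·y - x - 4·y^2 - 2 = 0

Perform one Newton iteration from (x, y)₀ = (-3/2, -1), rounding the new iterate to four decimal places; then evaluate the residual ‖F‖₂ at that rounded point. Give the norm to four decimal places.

8.1190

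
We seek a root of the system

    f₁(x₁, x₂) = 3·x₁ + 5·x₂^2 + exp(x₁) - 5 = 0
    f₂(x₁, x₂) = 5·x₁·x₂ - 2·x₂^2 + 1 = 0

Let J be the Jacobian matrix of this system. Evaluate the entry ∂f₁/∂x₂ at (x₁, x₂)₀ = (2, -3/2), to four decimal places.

-15.0000

∂f₁/∂x₂ = 10·x₂.
At (2, -3/2) this is -15.0000.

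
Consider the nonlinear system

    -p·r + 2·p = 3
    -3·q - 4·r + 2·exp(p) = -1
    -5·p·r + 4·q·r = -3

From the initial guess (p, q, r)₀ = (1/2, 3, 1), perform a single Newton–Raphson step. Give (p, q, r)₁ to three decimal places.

At (1/2, 3, 1): F = (-2.500, -8.70256, 12.500).
Jacobian J = [[-r + 2, 0, -p], [2·exp(p), -3, -4], [-5·r, 4·r, -5·p + 4·q]].
At the point, J = [[1.000, 0.000, -0.500], [3.29744, -3.000, -4.000], [-5.000, 4.000, 9.500]] (det J = -11.59489).
Solving J·Δ = −F gives Δ = (2.579, -0.277, 0.158).
Then the next iterate is (p, q, r)₁ = (3.079, 2.723, 1.158).

(3.079, 2.723, 1.158)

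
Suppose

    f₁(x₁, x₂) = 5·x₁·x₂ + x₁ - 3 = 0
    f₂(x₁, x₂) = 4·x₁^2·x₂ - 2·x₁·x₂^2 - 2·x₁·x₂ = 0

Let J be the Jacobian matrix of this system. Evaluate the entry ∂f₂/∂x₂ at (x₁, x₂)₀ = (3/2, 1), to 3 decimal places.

0.000

∂f₂/∂x₂ = 4·x₁^2 - 4·x₁·x₂ - 2·x₁.
At (3/2, 1) this is 0.000.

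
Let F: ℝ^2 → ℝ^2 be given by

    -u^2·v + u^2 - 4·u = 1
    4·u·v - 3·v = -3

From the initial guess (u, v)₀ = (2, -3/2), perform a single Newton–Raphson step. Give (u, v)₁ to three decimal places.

(4.167, 2.000)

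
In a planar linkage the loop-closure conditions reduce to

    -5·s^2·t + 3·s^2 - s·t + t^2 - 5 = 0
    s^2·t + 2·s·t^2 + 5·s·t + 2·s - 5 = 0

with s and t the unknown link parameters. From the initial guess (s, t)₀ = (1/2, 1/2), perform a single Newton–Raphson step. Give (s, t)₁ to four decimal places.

(5.3636, -6.0000)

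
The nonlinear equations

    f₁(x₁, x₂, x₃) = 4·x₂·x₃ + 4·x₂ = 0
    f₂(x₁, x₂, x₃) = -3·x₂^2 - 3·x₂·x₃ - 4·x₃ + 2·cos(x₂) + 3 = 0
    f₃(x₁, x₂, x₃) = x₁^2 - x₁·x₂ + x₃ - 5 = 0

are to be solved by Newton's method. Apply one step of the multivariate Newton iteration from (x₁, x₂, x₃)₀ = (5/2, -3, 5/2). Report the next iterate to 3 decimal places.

At (5/2, -3, 5/2): F = (-42.000, -13.47998, 11.250).
Jacobian J = [[0, 4·x₃ + 4, 4·x₂], [0, -6·x₂ - 3·x₃ - 2·sin(x₂), -3·x₂ - 4], [2·x₁ - x₂, -x₁, 1]].
At the point, J = [[0.000, 14.000, -12.000], [0.000, 10.78224, 5.000], [8.000, -2.500, 1.000]] (det J = 1595.09504).
Solving J·Δ = −F gives Δ = (-0.658, 1.865, -1.325).
Then the next iterate is (x₁, x₂, x₃)₁ = (1.842, -1.135, 1.175).

(1.842, -1.135, 1.175)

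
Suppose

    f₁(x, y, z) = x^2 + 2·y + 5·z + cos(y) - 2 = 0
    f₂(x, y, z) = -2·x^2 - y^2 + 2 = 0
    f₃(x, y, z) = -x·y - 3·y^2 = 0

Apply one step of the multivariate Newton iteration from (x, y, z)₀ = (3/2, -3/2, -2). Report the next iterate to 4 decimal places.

(1.0530, -0.8106, 0.3907)

At (3/2, -3/2, -2): F = (-12.679263, -4.7500, -4.5000).
Jacobian J = [[2·x, -sin(y) + 2, 5], [-4·x, -2·y, 0], [-y, -x - 6·y, 0]].
At the point, J = [[3.0000, 2.997495, 5.0000], [-6.0000, 3.0000, 0.0000], [1.5000, 7.5000, 0.0000]] (det J = -247.5000).
Solving J·Δ = −F gives Δ = (-0.4470, 0.6894, 2.3907).
Then the next iterate is (x, y, z)₁ = (1.0530, -0.8106, 0.3907).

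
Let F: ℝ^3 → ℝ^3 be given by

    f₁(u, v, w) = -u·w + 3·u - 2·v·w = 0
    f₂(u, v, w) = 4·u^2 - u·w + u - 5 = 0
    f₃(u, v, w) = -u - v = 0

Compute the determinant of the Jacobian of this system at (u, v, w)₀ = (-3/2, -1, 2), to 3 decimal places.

J = [[-w + 3, -2·w, -u - 2·v], [8·u - w + 1, 0, -u], [-1, -1, 0]].
At the point, J = [[1.000, -4.000, 3.500], [-13.000, 0.000, 1.500], [-1.000, -1.000, 0.000]].
det J = 53.000.

53.000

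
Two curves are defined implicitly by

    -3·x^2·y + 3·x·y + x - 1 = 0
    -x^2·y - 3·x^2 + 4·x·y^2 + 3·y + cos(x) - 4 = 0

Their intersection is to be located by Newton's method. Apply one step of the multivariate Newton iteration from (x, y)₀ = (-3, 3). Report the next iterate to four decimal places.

(-1.7272, 2.1517)

At (-3, 3): F = (-112.0000, -157.989992).
Jacobian J = [[-6·x·y + 3·y + 1, -3·x^2 + 3·x], [-2·x·y - 6·x + 4·y^2 - sin(x), -x^2 + 8·x·y + 3]].
At the point, J = [[64.0000, -36.0000], [72.141120, -78.0000]] (det J = -2394.919680).
Solving J·Δ = −F gives Δ = (1.2728, -0.8483).
Then the next iterate is (x, y)₁ = (-1.7272, 2.1517).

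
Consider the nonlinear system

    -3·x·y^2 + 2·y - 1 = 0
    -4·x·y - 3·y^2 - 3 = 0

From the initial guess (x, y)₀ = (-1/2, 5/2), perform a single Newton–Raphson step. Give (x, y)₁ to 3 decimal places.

(-0.456, 1.178)

At (-1/2, 5/2): F = (13.375, -16.750).
Jacobian J = [[-3·y^2, -6·x·y + 2], [-4·y, -4·x - 6·y]].
At the point, J = [[-18.750, 9.500], [-10.000, -13.000]] (det J = 338.750).
Solving J·Δ = −F gives Δ = (0.044, -1.322).
Then the next iterate is (x, y)₁ = (-0.456, 1.178).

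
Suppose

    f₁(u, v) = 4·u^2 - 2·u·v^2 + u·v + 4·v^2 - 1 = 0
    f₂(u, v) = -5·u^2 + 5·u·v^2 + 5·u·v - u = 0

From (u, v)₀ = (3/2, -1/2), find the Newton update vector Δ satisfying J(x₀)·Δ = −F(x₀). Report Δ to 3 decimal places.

(-0.848, 3.652)

At (3/2, -1/2): F = (7.500, -14.625).
Jacobian J = [[8·u - 2·v^2 + v, -4·u·v + u + 8·v], [-10·u + 5·v^2 + 5·v - 1, 10·u·v + 5·u]].
At the point, J = [[11.000, 0.500], [-17.250, 0.000]] (det J = 8.625).
Solving J·Δ = −F gives Δ = (-0.848, 3.652).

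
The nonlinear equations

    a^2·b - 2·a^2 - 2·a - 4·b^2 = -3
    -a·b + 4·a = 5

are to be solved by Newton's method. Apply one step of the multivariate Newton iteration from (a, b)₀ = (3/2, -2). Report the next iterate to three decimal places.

(1.099, -0.938)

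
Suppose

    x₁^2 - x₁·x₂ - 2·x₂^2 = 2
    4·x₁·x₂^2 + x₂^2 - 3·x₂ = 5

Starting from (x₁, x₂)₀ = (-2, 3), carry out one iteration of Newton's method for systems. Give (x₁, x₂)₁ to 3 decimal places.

(-1.526, 1.668)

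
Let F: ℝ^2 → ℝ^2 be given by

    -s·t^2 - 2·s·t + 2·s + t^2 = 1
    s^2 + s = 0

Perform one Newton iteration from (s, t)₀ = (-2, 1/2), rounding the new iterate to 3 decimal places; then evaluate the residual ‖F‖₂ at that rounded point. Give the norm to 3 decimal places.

0.568

At (-2, 1/2): F = (-2.250, 2.000).
Jacobian J = [[-t^2 - 2·t + 2, -2·s·t - 2·s + 2·t], [2·s + 1, 0]].
At the point, J = [[0.750, 7.000], [-3.000, 0.000]] (det J = 21.000).
Solving J·Δ = −F gives Δ = (0.667, 0.250).
Then the next iterate is (s, t)₁ = (-1.333, 0.750).
Re-evaluating at (-1.333, 0.750): F = (-0.35419, 0.44389), so ‖F‖₂ = 0.568.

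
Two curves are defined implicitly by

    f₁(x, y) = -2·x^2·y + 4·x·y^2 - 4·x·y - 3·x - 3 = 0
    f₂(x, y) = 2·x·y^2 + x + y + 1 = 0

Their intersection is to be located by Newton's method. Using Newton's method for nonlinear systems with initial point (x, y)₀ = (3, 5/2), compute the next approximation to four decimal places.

(1.2430, 1.8458)

At (3, 5/2): F = (-12.0000, 44.0000).
Jacobian J = [[-4·x·y + 4·y^2 - 4·y - 3, -2·x^2 + 8·x·y - 4·x], [2·y^2 + 1, 4·x·y + 1]].
At the point, J = [[-18.0000, 30.0000], [13.5000, 31.0000]] (det J = -963.0000).
Solving J·Δ = −F gives Δ = (-1.7570, -0.6542).
Then the next iterate is (x, y)₁ = (1.2430, 1.8458).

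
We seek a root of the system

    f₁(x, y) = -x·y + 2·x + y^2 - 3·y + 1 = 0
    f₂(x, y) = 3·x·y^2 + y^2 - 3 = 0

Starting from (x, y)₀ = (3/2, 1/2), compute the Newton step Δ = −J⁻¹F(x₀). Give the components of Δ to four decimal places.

(-0.4885, 0.3621)

At (3/2, 1/2): F = (2.0000, -1.6250).
Jacobian J = [[-y + 2, -x + 2·y - 3], [3·y^2, 6·x·y + 2·y]].
At the point, J = [[1.5000, -3.5000], [0.7500, 5.5000]] (det J = 10.8750).
Solving J·Δ = −F gives Δ = (-0.4885, 0.3621).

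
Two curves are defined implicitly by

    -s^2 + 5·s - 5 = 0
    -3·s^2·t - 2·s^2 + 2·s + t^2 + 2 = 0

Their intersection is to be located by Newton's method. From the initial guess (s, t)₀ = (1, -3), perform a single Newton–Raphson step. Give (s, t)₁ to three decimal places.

(1.333, -0.185)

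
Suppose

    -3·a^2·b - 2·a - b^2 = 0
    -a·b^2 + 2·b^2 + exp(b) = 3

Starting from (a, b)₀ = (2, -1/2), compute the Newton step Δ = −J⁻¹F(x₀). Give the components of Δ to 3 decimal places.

At (2, -1/2): F = (1.750, -2.39347).
Jacobian J = [[-6·a·b - 2, -3·a^2 - 2·b], [-b^2, -2·a·b + 4·b + exp(b)]].
At the point, J = [[4.000, -11.000], [-0.250, 0.60653]] (det J = -0.32388).
Solving J·Δ = −F gives Δ = (-78.013, -28.209).

(-78.013, -28.209)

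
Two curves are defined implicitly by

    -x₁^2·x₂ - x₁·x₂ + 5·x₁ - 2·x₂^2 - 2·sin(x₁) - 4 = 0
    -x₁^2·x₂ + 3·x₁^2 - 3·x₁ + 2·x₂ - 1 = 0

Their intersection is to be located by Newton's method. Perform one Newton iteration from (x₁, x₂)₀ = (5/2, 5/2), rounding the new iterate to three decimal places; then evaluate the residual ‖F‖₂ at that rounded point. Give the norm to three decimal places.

31.203

At (5/2, 5/2): F = (-27.07194, -0.375).
Jacobian J = [[-2·x₁·x₂ - x₂ - 2·cos(x₁) + 5, -x₁^2 - x₁ - 4·x₂], [-2·x₁·x₂ + 6·x₁ - 3, -x₁^2 + 2]].
At the point, J = [[-8.39771, -18.750], [-0.500, -4.250]] (det J = 26.31528).
Solving J·Δ = −F gives Δ = (-4.105, 0.395).
Then the next iterate is (x₁, x₂)₁ = (-1.605, 2.895).
Re-evaluating at (-1.605, 2.895): F = (-29.59934, 9.87548), so ‖F‖₂ = 31.203.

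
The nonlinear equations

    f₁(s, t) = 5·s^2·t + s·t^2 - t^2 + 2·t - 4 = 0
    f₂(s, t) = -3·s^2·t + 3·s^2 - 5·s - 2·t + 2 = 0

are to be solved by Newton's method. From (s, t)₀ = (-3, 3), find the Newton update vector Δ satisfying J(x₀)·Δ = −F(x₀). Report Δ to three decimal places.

At (-3, 3): F = (101.000, -43.000).
Jacobian J = [[10·s·t + t^2, 5·s^2 + 2·s·t - 2·t + 2], [-6·s·t + 6·s - 5, -3·s^2 - 2]].
At the point, J = [[-81.000, 23.000], [31.000, -29.000]] (det J = 1636.000).
Solving J·Δ = −F gives Δ = (1.186, -0.215).

(1.186, -0.215)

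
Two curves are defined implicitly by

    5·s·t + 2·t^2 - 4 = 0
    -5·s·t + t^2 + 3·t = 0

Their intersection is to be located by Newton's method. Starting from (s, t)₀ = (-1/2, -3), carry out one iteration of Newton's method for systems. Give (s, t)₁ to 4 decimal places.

At (-1/2, -3): F = (21.5000, -7.5000).
Jacobian J = [[5·t, 5·s + 4·t], [-5·t, -5·s + 2·t + 3]].
At the point, J = [[-15.0000, -14.5000], [15.0000, -0.5000]] (det J = 225.0000).
Solving J·Δ = −F gives Δ = (0.5311, 0.9333).
Then the next iterate is (s, t)₁ = (0.0311, -2.0667).

(0.0311, -2.0667)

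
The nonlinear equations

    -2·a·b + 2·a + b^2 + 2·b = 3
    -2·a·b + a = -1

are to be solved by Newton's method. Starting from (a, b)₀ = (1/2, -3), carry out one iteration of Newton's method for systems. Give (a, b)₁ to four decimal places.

(-0.1852, -3.2963)

At (1/2, -3): F = (4.0000, 4.5000).
Jacobian J = [[-2·b + 2, -2·a + 2·b + 2], [-2·b + 1, -2·a]].
At the point, J = [[8.0000, -5.0000], [7.0000, -1.0000]] (det J = 27.0000).
Solving J·Δ = −F gives Δ = (-0.6852, -0.2963).
Then the next iterate is (a, b)₁ = (-0.1852, -3.2963).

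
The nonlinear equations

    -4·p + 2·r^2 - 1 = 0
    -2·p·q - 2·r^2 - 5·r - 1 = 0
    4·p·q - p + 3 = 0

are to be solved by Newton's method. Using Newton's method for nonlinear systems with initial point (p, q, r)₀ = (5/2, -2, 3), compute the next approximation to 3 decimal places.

(-1.365, -3.528, 1.128)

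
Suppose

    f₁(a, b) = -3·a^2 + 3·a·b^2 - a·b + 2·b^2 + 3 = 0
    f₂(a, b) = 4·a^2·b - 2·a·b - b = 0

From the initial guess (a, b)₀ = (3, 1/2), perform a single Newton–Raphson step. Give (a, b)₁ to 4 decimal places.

At (3, 1/2): F = (-22.7500, 14.5000).
Jacobian J = [[-6·a + 3·b^2 - b, 6·a·b - a + 4·b], [8·a·b - 2·b, 4·a^2 - 2·a - 1]].
At the point, J = [[-17.7500, 8.0000], [11.0000, 29.0000]] (det J = -602.7500).
Solving J·Δ = −F gives Δ = (-1.2870, -0.0118).
Then the next iterate is (a, b)₁ = (1.7130, 0.4882).

(1.7130, 0.4882)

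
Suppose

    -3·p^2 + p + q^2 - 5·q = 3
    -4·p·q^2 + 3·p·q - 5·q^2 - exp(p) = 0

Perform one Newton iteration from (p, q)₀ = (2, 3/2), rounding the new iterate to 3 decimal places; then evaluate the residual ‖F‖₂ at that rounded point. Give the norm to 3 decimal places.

At (2, 3/2): F = (-18.250, -27.63906).
Jacobian J = [[-6·p + 1, 2·q - 5], [-4·q^2 + 3·q - exp(p), -8·p·q + 3·p - 10·q]].
At the point, J = [[-11.000, -2.000], [-11.88906, -33.000]] (det J = 339.22189).
Solving J·Δ = −F gives Δ = (-1.612, -0.257).
Then the next iterate is (p, q)₁ = (0.388, 1.243).
Re-evaluating at (0.388, 1.243): F = (-7.73358, -10.15034), so ‖F‖₂ = 12.761.

12.761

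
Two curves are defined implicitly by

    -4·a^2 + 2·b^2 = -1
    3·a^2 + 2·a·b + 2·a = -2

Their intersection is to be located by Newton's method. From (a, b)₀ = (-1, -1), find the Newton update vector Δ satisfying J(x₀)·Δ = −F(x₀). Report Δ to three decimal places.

(0.550, 0.850)

At (-1, -1): F = (-1.000, 5.000).
Jacobian J = [[-8·a, 4·b], [6·a + 2·b + 2, 2·a]].
At the point, J = [[8.000, -4.000], [-6.000, -2.000]] (det J = -40.000).
Solving J·Δ = −F gives Δ = (0.550, 0.850).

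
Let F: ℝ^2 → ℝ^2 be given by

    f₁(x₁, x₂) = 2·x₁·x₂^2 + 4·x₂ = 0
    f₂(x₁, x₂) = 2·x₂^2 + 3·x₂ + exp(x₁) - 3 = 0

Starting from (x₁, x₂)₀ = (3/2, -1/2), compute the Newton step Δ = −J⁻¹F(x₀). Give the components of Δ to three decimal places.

At (3/2, -1/2): F = (-1.250, 0.48169).
Jacobian J = [[2·x₂^2, 4·x₁·x₂ + 4], [exp(x₁), 4·x₂ + 3]].
At the point, J = [[0.500, 1.000], [4.48169, 1.000]] (det J = -3.98169).
Solving J·Δ = −F gives Δ = (-0.435, 1.467).

(-0.435, 1.467)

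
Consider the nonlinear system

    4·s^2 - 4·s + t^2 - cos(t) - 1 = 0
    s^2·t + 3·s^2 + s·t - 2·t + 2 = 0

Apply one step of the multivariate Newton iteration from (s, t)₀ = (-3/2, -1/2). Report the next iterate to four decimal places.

At (-3/2, -1/2): F = (13.372417, 9.3750).
Jacobian J = [[8·s - 4, 2·t + sin(t)], [2·s·t + 6·s + t, s^2 + s - 2]].
At the point, J = [[-16.0000, -1.479426], [-8.0000, -1.2500]] (det J = 8.164596).
Solving J·Δ = −F gives Δ = (0.3486, 5.2692).
Then the next iterate is (s, t)₁ = (-1.1514, 4.7692).

(-1.1514, 4.7692)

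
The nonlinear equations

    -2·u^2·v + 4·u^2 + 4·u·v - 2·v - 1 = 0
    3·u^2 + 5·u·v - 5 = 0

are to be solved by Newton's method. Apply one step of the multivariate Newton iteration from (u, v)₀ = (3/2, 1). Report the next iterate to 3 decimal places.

(0.758, 1.152)

At (3/2, 1): F = (7.500, 9.250).
Jacobian J = [[-4·u·v + 8·u + 4·v, -2·u^2 + 4·u - 2], [6·u + 5·v, 5·u]].
At the point, J = [[10.000, -0.500], [14.000, 7.500]] (det J = 82.000).
Solving J·Δ = −F gives Δ = (-0.742, 0.152).
Then the next iterate is (u, v)₁ = (0.758, 1.152).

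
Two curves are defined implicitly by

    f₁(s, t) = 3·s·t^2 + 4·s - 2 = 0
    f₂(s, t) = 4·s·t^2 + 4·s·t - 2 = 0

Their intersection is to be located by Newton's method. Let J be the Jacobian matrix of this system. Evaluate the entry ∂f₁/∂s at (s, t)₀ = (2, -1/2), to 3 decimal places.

∂f₁/∂s = 3·t^2 + 4.
At (2, -1/2) this is 4.750.

4.750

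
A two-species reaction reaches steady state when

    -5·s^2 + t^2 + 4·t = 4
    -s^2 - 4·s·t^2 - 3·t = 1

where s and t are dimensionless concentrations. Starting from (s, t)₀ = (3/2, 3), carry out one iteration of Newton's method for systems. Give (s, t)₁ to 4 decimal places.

(1.0505, 1.7508)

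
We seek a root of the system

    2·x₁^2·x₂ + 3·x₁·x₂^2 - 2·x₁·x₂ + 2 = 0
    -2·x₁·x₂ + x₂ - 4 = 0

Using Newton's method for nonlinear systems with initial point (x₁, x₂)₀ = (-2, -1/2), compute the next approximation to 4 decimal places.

(-10.3256, 2.4651)

At (-2, -1/2): F = (-5.5000, -6.5000).
Jacobian J = [[4·x₁·x₂ + 3·x₂^2 - 2·x₂, 2·x₁^2 + 6·x₁·x₂ - 2·x₁], [-2·x₂, -2·x₁ + 1]].
At the point, J = [[5.7500, 18.0000], [1.0000, 5.0000]] (det J = 10.7500).
Solving J·Δ = −F gives Δ = (-8.3256, 2.9651).
Then the next iterate is (x₁, x₂)₁ = (-10.3256, 2.4651).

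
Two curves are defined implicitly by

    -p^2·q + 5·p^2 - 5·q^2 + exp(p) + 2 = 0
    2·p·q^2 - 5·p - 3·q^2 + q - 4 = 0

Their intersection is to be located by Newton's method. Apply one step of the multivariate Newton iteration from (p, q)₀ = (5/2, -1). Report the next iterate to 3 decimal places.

(1.789, -5.456)

At (5/2, -1): F = (46.68249, -15.500).
Jacobian J = [[-2·p·q + 10·p + exp(p), -p^2 - 10·q], [2·q^2 - 5, 4·p·q - 6·q + 1]].
At the point, J = [[42.18249, 3.750], [-3.000, -3.000]] (det J = -115.29748).
Solving J·Δ = −F gives Δ = (-0.711, -4.456).
Then the next iterate is (p, q)₁ = (1.789, -5.456).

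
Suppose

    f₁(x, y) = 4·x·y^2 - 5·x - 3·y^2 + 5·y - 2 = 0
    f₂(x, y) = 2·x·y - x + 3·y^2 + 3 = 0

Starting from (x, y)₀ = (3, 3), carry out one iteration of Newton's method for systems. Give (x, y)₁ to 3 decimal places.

At (3, 3): F = (79.000, 45.000).
Jacobian J = [[4·y^2 - 5, 8·x·y - 6·y + 5], [2·y - 1, 2·x + 6·y]].
At the point, J = [[31.000, 59.000], [5.000, 24.000]] (det J = 449.000).
Solving J·Δ = −F gives Δ = (1.690, -2.227).
Then the next iterate is (x, y)₁ = (4.690, 0.773).

(4.690, 0.773)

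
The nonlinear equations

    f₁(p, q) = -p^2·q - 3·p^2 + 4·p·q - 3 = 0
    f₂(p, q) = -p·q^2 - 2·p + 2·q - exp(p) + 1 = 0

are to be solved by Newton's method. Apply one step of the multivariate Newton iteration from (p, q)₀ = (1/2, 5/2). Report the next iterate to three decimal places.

(0.547, 2.022)

At (1/2, 5/2): F = (0.625, 0.22628).
Jacobian J = [[-2·p·q - 6·p + 4·q, -p^2 + 4·p], [-q^2 - exp(p) - 2, -2·p·q + 2]].
At the point, J = [[4.500, 1.750], [-9.89872, -0.500]] (det J = 15.07276).
Solving J·Δ = −F gives Δ = (0.047, -0.478).
Then the next iterate is (p, q)₁ = (0.547, 2.022).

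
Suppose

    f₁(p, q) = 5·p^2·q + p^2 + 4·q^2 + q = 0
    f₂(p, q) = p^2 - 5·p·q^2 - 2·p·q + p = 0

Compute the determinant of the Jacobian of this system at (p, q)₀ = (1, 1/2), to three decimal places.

-56.500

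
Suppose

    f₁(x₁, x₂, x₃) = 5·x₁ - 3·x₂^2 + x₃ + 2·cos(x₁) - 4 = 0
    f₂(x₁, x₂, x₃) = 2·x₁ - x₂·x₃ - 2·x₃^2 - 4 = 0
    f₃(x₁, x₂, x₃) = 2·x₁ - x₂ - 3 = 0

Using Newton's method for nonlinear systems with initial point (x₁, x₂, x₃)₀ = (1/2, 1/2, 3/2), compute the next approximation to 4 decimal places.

At (1/2, 1/2, 3/2): F = (1.005165, -8.2500, -2.5000).
Jacobian J = [[-2·sin(x₁) + 5, -6·x₂, 1], [2, -x₃, -x₂ - 4·x₃], [2, -1, 0]].
At the point, J = [[4.041149, -3.0000, 1.0000], [2.0000, -1.5000, -6.5000], [2.0000, -1.0000, 0.0000]] (det J = 13.732532).
Solving J·Δ = −F gives Δ = (3.6980, 4.8961, -1.2612).
Then the next iterate is (x₁, x₂, x₃)₁ = (4.1980, 5.3961, 0.2388).

(4.1980, 5.3961, 0.2388)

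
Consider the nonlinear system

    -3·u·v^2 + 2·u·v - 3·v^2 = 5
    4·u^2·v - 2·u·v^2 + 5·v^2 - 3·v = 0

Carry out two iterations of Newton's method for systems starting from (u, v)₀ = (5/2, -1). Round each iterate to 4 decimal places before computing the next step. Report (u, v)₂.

(4.3687, 0.6156)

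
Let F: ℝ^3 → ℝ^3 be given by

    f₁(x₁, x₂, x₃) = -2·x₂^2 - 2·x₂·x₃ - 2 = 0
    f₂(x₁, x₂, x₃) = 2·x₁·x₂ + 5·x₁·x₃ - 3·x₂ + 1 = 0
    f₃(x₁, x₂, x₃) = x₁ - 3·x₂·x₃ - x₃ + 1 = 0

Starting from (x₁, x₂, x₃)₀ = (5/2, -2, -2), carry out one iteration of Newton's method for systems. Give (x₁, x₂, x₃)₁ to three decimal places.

(0.557, -0.438, -2.186)

At (5/2, -2, -2): F = (-18.000, -28.000, -6.500).
Jacobian J = [[0, -4·x₂ - 2·x₃, -2·x₂], [2·x₂ + 5·x₃, 2·x₁ - 3, 5·x₁], [1, -3·x₃, -3·x₂ - 1]].
At the point, J = [[0.000, 12.000, 4.000], [-14.000, 2.000, 12.500], [1.000, 6.000, 5.000]] (det J = 646.000).
Solving J·Δ = −F gives Δ = (-1.943, 1.562, -0.186).
Then the next iterate is (x₁, x₂, x₃)₁ = (0.557, -0.438, -2.186).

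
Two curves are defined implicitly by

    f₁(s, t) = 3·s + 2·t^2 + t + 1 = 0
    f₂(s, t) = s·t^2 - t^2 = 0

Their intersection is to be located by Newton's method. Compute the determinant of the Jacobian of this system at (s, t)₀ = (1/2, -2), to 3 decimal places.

J = [[3, 4·t + 1], [t^2, 2·s·t - 2·t]].
At the point, J = [[3.000, -7.000], [4.000, 2.000]].
det J = 34.000.

34.000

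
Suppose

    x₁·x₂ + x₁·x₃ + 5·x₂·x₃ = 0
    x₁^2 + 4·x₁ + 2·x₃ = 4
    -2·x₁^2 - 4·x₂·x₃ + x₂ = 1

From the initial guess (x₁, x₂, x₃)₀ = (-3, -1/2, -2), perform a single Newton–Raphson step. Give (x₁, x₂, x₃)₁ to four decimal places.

At (-3, -1/2, -2): F = (12.5000, -11.0000, -23.5000).
Jacobian J = [[x₂ + x₃, x₁ + 5·x₃, x₁ + 5·x₂], [2·x₁ + 4, 0, 2], [-4·x₁, -4·x₃ + 1, -4·x₂]].
At the point, J = [[-2.5000, -13.0000, -5.5000], [-2.0000, 0.0000, 2.0000], [12.0000, 9.0000, 2.0000]] (det J = -220.0000).
Solving J·Δ = −F gives Δ = (2.9295, -3.1682, 8.4295).
Then the next iterate is (x₁, x₂, x₃)₁ = (-0.0705, -3.6682, 6.4295).

(-0.0705, -3.6682, 6.4295)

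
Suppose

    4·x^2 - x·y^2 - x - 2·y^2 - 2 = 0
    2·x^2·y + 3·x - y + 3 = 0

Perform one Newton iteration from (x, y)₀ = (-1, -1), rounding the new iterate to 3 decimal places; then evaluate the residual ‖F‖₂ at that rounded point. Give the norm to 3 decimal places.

At (-1, -1): F = (2.000, -1.000).
Jacobian J = [[8·x - y^2 - 1, -2·x·y - 4·y], [4·x·y + 3, 2·x^2 - 1]].
At the point, J = [[-10.000, 2.000], [7.000, 1.000]] (det J = -24.000).
Solving J·Δ = −F gives Δ = (0.167, -0.167).
Then the next iterate is (x, y)₁ = (-0.833, -1.167).
Re-evaluating at (-0.833, -1.167): F = (0.01923, 0.04846), so ‖F‖₂ = 0.052.

0.052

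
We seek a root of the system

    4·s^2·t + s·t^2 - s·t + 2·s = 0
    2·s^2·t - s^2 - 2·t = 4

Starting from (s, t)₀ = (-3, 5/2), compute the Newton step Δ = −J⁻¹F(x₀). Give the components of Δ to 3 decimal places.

At (-3, 5/2): F = (72.750, 27.000).
Jacobian J = [[8·s·t + t^2 - t + 2, 4·s^2 + 2·s·t - s], [4·s·t - 2·s, 2·s^2 - 2]].
At the point, J = [[-54.250, 24.000], [-24.000, 16.000]] (det J = -292.000).
Solving J·Δ = −F gives Δ = (1.767, 0.963).

(1.767, 0.963)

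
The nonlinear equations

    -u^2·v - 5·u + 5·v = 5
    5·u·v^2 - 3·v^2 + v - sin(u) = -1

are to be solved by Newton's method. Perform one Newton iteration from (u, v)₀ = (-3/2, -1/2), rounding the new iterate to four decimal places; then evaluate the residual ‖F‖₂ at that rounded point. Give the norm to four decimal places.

0.1691

At (-3/2, -1/2): F = (1.1250, -1.127505).
Jacobian J = [[-2·u·v - 5, -u^2 + 5], [5·v^2 - cos(u), 10·u·v - 6·v + 1]].
At the point, J = [[-6.5000, 2.7500], [1.179263, 11.5000]] (det J = -77.992973).
Solving J·Δ = −F gives Δ = (0.2056, 0.0770).
Then the next iterate is (u, v)₁ = (-1.2944, -0.4230).
Re-evaluating at (-1.2944, -0.4230): F = (0.065724, -0.155770), so ‖F‖₂ = 0.1691.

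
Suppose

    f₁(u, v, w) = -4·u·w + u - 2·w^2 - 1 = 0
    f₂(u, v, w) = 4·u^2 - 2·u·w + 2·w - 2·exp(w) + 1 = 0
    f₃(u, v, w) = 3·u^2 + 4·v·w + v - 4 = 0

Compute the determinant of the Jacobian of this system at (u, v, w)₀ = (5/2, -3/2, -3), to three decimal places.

J = [[-4·w + 1, 0, -4·u - 4·w], [8·u - 2·w, 0, -2·u - 2·exp(w) + 2], [6·u, 4·w + 1, 4·v]].
At the point, J = [[13.000, 0.000, 2.000], [26.000, 0.000, -3.09957], [15.000, -11.000, -6.000]].
det J = -1015.239.

-1015.239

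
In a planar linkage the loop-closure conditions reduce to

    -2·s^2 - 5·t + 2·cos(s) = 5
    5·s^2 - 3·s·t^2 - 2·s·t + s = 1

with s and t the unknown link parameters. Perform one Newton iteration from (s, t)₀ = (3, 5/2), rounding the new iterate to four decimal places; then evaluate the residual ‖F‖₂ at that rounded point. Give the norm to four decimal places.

At (3, 5/2): F = (-37.479985, -24.2500).
Jacobian J = [[-4·s - 2·sin(s), -5], [10·s - 3·t^2 - 2·t + 1, -6·s·t - 2·s]].
At the point, J = [[-12.282240, -5.0000], [7.2500, -51.0000]] (det J = 662.644241).
Solving J·Δ = −F gives Δ = (-2.7016, -0.8595).
Then the next iterate is (s, t)₁ = (0.2984, 1.6405).
Re-evaluating at (0.2984, 1.6405): F = (-11.468969, -3.644636), so ‖F‖₂ = 12.0341.

12.0341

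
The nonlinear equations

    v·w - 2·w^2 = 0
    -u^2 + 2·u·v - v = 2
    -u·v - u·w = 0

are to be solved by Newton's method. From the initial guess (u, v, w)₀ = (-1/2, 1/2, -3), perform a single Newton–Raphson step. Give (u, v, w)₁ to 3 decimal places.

(-0.026, -0.651, -1.716)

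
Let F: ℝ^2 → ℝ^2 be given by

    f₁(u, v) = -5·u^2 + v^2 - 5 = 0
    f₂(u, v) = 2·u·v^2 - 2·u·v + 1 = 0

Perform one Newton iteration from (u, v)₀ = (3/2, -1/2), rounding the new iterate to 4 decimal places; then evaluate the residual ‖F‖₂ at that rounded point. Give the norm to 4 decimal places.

5.9394

At (3/2, -1/2): F = (-16.0000, 3.2500).
Jacobian J = [[-10·u, 2·v], [2·v^2 - 2·v, 4·u·v - 2·u]].
At the point, J = [[-15.0000, -1.0000], [1.5000, -6.0000]] (det J = 91.5000).
Solving J·Δ = −F gives Δ = (-1.0847, 0.2705).
Then the next iterate is (u, v)₁ = (0.4153, -0.2295).
Re-evaluating at (0.4153, -0.2295): F = (-5.809700, 1.234371), so ‖F‖₂ = 5.9394.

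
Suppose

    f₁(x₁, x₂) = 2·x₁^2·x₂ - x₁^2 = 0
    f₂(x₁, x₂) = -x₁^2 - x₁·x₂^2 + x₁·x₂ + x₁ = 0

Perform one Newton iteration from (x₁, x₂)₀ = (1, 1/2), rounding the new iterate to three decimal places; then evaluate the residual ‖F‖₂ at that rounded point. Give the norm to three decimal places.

0.111

At (1, 1/2): F = (0.000, 0.250).
Jacobian J = [[4·x₁·x₂ - 2·x₁, 2·x₁^2], [-2·x₁ - x₂^2 + x₂ + 1, -2·x₁·x₂ + x₁]].
At the point, J = [[0.000, 2.000], [-0.750, 0.000]] (det J = 1.500).
Solving J·Δ = −F gives Δ = (0.333, 0.000).
Then the next iterate is (x₁, x₂)₁ = (1.333, 0.500).
Re-evaluating at (1.333, 0.500): F = (0.000, -0.11064), so ‖F‖₂ = 0.111.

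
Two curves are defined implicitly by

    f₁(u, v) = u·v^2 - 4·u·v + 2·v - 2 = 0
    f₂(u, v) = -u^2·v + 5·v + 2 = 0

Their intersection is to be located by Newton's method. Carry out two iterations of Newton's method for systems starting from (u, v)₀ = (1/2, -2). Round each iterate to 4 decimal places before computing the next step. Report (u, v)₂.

(1.2712, -0.5426)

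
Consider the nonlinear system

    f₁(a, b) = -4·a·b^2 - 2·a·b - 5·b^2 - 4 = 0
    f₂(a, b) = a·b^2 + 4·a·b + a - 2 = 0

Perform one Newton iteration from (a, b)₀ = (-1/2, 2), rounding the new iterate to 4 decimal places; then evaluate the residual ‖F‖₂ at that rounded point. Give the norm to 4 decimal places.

5.2749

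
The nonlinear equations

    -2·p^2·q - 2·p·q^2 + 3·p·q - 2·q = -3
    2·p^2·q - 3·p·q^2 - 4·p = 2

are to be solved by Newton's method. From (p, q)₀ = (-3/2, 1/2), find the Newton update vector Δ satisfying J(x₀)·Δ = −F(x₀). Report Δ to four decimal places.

(1.6635, 0.6130)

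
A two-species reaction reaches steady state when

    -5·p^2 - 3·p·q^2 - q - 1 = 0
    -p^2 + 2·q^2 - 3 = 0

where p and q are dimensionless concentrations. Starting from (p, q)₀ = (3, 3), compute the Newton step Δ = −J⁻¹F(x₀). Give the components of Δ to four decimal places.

(-1.2130, -1.1065)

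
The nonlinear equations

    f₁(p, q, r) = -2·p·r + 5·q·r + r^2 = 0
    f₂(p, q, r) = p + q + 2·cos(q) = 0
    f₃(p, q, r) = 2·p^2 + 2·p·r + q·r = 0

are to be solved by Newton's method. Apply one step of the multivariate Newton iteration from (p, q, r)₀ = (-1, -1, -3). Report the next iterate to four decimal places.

(-0.5539, -0.8236, -0.9967)

At (-1, -1, -3): F = (18.0000, -0.919395, 11.0000).
Jacobian J = [[-2·r, 5·r, -2·p + 5·q + 2·r], [1, -2·sin(q) + 1, 0], [4·p + 2·r, r, 2·p + q]].
At the point, J = [[6.0000, -15.0000, -9.0000], [1.0000, 2.682942, 0.0000], [-10.0000, -3.0000, -3.0000]] (det J = -307.757733).
Solving J·Δ = −F gives Δ = (0.4461, 0.1764, 2.0033).
Then the next iterate is (p, q, r)₁ = (-0.5539, -0.8236, -0.9967).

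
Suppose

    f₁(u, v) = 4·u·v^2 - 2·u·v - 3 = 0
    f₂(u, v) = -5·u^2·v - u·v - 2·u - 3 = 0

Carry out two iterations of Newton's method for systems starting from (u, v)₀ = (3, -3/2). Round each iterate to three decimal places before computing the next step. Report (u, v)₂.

(1.703, -0.644)

At (3, -3/2): F = (33.000, 63.000).
Jacobian J = [[4·v^2 - 2·v, 8·u·v - 2·u], [-10·u·v - v - 2, -5·u^2 - u]].
At the point, J = [[12.000, -42.000], [44.500, -48.000]] (det J = 1293.000).
Solving J·Δ = −F gives Δ = (-0.821, 0.551).
Then the next iterate is (u, v)₁ = (2.179, -0.949).
Round to (2.179, -0.949) and repeat: F = (8.98538, 17.23933), J = [[5.50040, -20.90097], [19.62771, -25.91920]].
Δ = (-0.476, 0.305), so (u, v)₂ = (1.703, -0.644).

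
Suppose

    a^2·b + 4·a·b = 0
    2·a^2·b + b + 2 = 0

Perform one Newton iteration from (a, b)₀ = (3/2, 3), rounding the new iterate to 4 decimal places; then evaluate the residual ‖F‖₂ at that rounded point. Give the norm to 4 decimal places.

8.6223

At (3/2, 3): F = (24.7500, 18.5000).
Jacobian J = [[2·a·b + 4·b, a^2 + 4·a], [4·a·b, 2·a^2 + 1]].
At the point, J = [[21.0000, 8.2500], [18.0000, 5.5000]] (det J = -33.0000).
Solving J·Δ = −F gives Δ = (-0.5000, -1.7273).
Then the next iterate is (a, b)₁ = (1.0000, 1.2727).
Re-evaluating at (1.0000, 1.2727): F = (6.3635, 5.8181), so ‖F‖₂ = 8.6223.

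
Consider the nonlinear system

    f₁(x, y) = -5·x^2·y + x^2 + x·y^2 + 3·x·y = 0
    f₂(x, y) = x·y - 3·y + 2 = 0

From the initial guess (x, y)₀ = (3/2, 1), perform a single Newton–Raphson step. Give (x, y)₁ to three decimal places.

At (3/2, 1): F = (-3.000, 0.500).
Jacobian J = [[-10·x·y + 2·x + y^2 + 3·y, -5·x^2 + 2·x·y + 3·x], [y, x - 3]].
At the point, J = [[-8.000, -3.750], [1.000, -1.500]] (det J = 15.750).
Solving J·Δ = −F gives Δ = (-0.405, 0.063).
Then the next iterate is (x, y)₁ = (1.095, 1.063).

(1.095, 1.063)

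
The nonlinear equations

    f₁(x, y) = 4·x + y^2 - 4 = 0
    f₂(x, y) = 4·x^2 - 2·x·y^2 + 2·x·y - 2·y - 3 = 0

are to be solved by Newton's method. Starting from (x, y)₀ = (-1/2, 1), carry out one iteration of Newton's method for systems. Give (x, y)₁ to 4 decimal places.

(-3.7500, 10.0000)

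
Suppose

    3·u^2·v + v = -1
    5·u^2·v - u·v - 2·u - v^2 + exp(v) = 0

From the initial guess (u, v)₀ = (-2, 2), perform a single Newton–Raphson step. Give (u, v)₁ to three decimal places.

At (-2, 2): F = (27.000, 51.38906).
Jacobian J = [[6·u·v, 3·u^2 + 1], [10·u·v - v - 2, 5·u^2 - u - 2·v + exp(v)]].
At the point, J = [[-24.000, 13.000], [-44.000, 25.38906]] (det J = -37.33735).
Solving J·Δ = −F gives Δ = (0.467, -1.214).
Then the next iterate is (u, v)₁ = (-1.533, 0.786).

(-1.533, 0.786)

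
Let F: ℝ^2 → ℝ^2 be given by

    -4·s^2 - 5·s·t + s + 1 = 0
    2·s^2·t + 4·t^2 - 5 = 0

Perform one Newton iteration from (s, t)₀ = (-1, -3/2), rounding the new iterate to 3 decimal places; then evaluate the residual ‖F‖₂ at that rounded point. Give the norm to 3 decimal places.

2.665

At (-1, -3/2): F = (-11.500, 1.000).
Jacobian J = [[-8·s - 5·t + 1, -5·s], [4·s·t, 2·s^2 + 8·t]].
At the point, J = [[16.500, 5.000], [6.000, -10.000]] (det J = -195.000).
Solving J·Δ = −F gives Δ = (0.564, 0.438).
Then the next iterate is (s, t)₁ = (-0.436, -1.062).
Re-evaluating at (-0.436, -1.062): F = (-2.51154, -0.89239), so ‖F‖₂ = 2.665.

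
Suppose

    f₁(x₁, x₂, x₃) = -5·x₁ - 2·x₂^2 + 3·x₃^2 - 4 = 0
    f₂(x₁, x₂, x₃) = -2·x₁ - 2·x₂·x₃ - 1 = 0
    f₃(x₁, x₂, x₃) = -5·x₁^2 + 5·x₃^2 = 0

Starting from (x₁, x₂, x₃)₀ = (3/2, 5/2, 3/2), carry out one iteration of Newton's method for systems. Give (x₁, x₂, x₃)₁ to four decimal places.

(0.7287, 0.4665, 0.7287)

At (3/2, 5/2, 3/2): F = (-17.2500, -11.5000, 0.0000).
Jacobian J = [[-5, -4·x₂, 6·x₃], [-2, -2·x₃, -2·x₂], [-10·x₁, 0, 10·x₃]].
At the point, J = [[-5.0000, -10.0000, 9.0000], [-2.0000, -3.0000, -5.0000], [-15.0000, 0.0000, 15.0000]] (det J = -1230.0000).
Solving J·Δ = −F gives Δ = (-0.7713, -2.0335, -0.7713).
Then the next iterate is (x₁, x₂, x₃)₁ = (0.7287, 0.4665, 0.7287).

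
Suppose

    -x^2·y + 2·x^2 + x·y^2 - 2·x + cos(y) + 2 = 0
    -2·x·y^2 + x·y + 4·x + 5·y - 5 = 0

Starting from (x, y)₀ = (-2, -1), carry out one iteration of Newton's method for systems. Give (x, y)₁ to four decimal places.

(-0.8684, -3.1737)

At (-2, -1): F = (16.540302, -12.0000).
Jacobian J = [[-2·x·y + 4·x + y^2 - 2, -x^2 + 2·x·y - sin(y)], [-2·y^2 + y + 4, -4·x·y + x + 5]].
At the point, J = [[-13.0000, 0.841471], [1.0000, -5.0000]] (det J = 64.158529).
Solving J·Δ = −F gives Δ = (1.1316, -2.1737).
Then the next iterate is (x, y)₁ = (-0.8684, -3.1737).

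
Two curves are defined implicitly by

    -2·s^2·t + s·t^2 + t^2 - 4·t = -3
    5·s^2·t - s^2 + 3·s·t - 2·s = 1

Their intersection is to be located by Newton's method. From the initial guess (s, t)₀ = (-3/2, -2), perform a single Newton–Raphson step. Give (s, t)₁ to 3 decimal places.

(-1.796, 1.134)

At (-3/2, -2): F = (18.000, -13.750).
Jacobian J = [[-4·s·t + t^2, -2·s^2 + 2·s·t + 2·t - 4], [10·s·t - 2·s + 3·t - 2, 5·s^2 + 3·s]].
At the point, J = [[-8.000, -6.500], [25.000, 6.750]] (det J = 108.500).
Solving J·Δ = −F gives Δ = (-0.296, 3.134).
Then the next iterate is (s, t)₁ = (-1.796, 1.134).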